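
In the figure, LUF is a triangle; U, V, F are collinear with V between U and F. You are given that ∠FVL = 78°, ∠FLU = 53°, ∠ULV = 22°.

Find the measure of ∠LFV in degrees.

∠LFV = 71°

1. ∠LVU = 102°  [linear pair at V on UF]
2. ∠LUV = 56°  [△LUV]
3. ∠FUL = 56°  [V on ray UF]
4. ∠LFU = 71°  [△LUF]
5. ∠LFV = 71°  [V on ray FU]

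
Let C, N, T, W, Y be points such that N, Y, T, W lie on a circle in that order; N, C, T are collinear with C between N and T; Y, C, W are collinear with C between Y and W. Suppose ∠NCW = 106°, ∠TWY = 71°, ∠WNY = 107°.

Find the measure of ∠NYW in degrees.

1. ∠TCY = 106°  [vertical angles at C]
2. ∠TNY = 71°  [same arc YT]
3. ∠NCY = 74°  [linear pair at C on NT]
4. ∠NYW = 35°  [△NCY]

∠NYW = 35°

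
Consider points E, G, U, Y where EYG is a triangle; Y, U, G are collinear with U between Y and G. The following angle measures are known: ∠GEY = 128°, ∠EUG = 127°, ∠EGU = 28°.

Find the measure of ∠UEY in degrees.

∠UEY = 103°

1. ∠EUY = 53°  [linear pair at U on YG]
2. ∠EGY = 28°  [U on ray GY]
3. ∠EYG = 24°  [△EYG]
4. ∠EYU = 24°  [U on ray YG]
5. ∠UEY = 103°  [△EYU]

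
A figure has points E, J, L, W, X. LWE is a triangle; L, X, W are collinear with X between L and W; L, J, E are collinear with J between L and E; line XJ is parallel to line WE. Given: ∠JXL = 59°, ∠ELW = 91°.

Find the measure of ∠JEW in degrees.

1. ∠EWL = 59°  [XJ∥WE, corresponding at X]
2. ∠LEW = 30°  [△LWE]
3. ∠JEW = 30°  [J on ray EL]

∠JEW = 30°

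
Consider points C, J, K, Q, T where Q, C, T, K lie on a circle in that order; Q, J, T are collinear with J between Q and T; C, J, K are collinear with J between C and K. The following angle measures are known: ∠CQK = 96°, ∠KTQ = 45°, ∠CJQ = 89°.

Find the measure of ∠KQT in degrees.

1. ∠KCQ = 45°  [same arc QK]
2. ∠KJT = 89°  [vertical angles at J]
3. ∠CKQ = 39°  [△QCK]
4. ∠KJQ = 91°  [linear pair at J on QT]
5. ∠KQT = 50°  [△QJK]

∠KQT = 50°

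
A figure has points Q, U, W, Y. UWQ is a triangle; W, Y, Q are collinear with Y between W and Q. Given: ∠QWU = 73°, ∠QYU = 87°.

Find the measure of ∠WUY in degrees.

∠WUY = 14°

1. ∠UWY = 73°  [Y on ray WQ]
2. ∠UYW = 93°  [linear pair at Y on WQ]
3. ∠WUY = 14°  [△UWY]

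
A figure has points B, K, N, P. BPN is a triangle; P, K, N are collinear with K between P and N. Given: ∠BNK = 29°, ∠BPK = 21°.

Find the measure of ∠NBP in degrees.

1. ∠BNP = 29°  [K on ray NP]
2. ∠BPN = 21°  [K on ray PN]
3. ∠NBP = 130°  [△BPN]

∠NBP = 130°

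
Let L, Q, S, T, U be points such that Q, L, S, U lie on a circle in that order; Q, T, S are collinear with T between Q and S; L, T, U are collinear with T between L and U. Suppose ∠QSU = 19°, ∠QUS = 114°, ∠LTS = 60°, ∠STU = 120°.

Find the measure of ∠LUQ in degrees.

1. ∠SQU = 47°  [△QSU]
2. ∠QTU = 60°  [vertical angles at T]
3. ∠LUQ = 73°  [△QTU]

∠LUQ = 73°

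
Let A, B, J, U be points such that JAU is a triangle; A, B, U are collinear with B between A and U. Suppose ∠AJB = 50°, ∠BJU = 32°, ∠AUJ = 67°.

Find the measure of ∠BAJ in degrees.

1. ∠BUJ = 67°  [B on ray UA]
2. ∠JBU = 81°  [△JBU]
3. ∠ABJ = 99°  [linear pair at B on AU]
4. ∠BAJ = 31°  [△JAB]

∠BAJ = 31°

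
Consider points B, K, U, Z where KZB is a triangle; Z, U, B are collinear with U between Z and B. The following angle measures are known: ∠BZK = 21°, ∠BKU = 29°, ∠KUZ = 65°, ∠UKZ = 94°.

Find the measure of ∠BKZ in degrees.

∠BKZ = 123°

1. ∠BUK = 115°  [linear pair at U on ZB]
2. ∠KBU = 36°  [△KUB]
3. ∠KBZ = 36°  [U on ray BZ]
4. ∠BKZ = 123°  [△KZB]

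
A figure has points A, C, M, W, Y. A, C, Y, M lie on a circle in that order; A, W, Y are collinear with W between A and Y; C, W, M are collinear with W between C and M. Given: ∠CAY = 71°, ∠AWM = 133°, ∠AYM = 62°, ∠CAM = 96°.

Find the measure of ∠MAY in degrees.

∠MAY = 25°

1. ∠ACM = 62°  [same arc AM]
2. ∠AMC = 22°  [△ACM]
3. ∠MAY = 25°  [△AWM]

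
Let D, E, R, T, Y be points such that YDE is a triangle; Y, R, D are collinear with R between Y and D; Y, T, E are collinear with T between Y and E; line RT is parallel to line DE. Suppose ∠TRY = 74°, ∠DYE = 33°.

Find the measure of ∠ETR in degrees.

1. ∠EDY = 74°  [RT∥DE, corresponding at R]
2. ∠DEY = 73°  [△YDE]
3. ∠RTY = 73°  [RT∥DE, corresponding at T]
4. ∠ETR = 107°  [linear pair at T on YE]

∠ETR = 107°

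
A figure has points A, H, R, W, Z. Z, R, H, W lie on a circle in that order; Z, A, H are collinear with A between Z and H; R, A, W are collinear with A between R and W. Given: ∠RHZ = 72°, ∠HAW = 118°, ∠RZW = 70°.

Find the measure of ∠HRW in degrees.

∠HRW = 46°

1. ∠RWZ = 72°  [same arc ZR]
2. ∠WAZ = 62°  [linear pair at A on ZH]
3. ∠HZW = 46°  [△ZAW]
4. ∠HRW = 46°  [same arc HW]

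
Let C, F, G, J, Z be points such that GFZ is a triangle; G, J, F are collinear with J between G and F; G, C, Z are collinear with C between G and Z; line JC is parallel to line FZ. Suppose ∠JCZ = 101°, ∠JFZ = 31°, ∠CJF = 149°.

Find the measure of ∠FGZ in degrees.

∠FGZ = 70°

1. ∠GCJ = 79°  [linear pair at C on GZ]
2. ∠GFZ = 31°  [J on ray FG]
3. ∠FZG = 79°  [JC∥FZ, corresponding at C]
4. ∠FGZ = 70°  [△GFZ]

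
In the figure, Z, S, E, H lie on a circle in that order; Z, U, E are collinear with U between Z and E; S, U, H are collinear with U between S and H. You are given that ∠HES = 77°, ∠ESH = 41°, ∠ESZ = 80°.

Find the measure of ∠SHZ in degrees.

1. ∠EHS = 62°  [△SEH]
2. ∠EZS = 62°  [same arc SE]
3. ∠SEZ = 38°  [△ZSE]
4. ∠SHZ = 38°  [same arc ZS]

∠SHZ = 38°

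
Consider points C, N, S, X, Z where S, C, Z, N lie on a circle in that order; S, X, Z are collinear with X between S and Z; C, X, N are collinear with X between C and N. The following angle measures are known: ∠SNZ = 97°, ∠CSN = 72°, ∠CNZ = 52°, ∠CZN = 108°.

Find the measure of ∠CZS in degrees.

1. ∠SCZ = 83°  [cyclic SCZN, opposite ∠C+∠N]
2. ∠CSZ = 52°  [same arc CZ]
3. ∠CZS = 45°  [△SCZ]

∠CZS = 45°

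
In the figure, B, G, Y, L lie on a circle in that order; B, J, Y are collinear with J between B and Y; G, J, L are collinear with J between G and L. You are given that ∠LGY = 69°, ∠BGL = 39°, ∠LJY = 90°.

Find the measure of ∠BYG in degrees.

∠BYG = 21°

1. ∠LBY = 69°  [same arc YL]
2. ∠BJL = 90°  [linear pair at J on BY]
3. ∠BLG = 21°  [△BJL]
4. ∠BYG = 21°  [same arc BG]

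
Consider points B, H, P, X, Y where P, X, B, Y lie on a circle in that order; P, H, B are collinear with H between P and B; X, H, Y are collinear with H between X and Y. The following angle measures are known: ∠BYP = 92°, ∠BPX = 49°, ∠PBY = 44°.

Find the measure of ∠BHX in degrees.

∠BHX = 93°

1. ∠BXP = 88°  [cyclic PXBY, opposite ∠X+∠Y]
2. ∠BPY = 44°  [△PBY]
3. ∠PBX = 43°  [△PXB]
4. ∠BXY = 44°  [same arc BY]
5. ∠BHX = 93°  [△XHB]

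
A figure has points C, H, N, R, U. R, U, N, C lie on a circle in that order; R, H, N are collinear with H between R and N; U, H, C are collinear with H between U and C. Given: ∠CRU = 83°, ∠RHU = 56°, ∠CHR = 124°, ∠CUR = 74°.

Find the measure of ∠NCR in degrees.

1. ∠RCU = 23°  [△RUC]
2. ∠CRN = 33°  [△RHC]
3. ∠CNR = 74°  [same arc RC]
4. ∠NCR = 73°  [△RNC]

∠NCR = 73°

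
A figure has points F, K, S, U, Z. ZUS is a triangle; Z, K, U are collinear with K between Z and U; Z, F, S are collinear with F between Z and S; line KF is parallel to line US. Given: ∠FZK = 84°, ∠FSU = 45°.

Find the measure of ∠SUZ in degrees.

∠SUZ = 51°

1. ∠SZU = 84°  [K on ZU, F on ZS]
2. ∠USZ = 45°  [F on ray SZ]
3. ∠SUZ = 51°  [△ZUS]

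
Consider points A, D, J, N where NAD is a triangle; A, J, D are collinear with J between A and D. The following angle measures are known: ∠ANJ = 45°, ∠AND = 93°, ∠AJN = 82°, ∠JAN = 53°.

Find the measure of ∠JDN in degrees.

∠JDN = 34°

1. ∠DAN = 53°  [J on ray AD]
2. ∠ADN = 34°  [△NAD]
3. ∠JDN = 34°  [J on ray DA]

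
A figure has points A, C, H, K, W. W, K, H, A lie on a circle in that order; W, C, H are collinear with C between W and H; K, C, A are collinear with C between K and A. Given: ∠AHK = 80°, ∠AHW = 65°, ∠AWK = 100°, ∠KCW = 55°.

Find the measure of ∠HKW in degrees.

∠HKW = 105°

1. ∠AKW = 65°  [same arc WA]
2. ∠KAW = 15°  [△WKA]
3. ∠HWK = 60°  [△WCK]
4. ∠KHW = 15°  [same arc WK]
5. ∠HKW = 105°  [△WKH]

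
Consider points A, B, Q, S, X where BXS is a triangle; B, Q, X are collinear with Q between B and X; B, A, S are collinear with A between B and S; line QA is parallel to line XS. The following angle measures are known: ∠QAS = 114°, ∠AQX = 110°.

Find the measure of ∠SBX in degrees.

∠SBX = 44°

1. ∠BAQ = 66°  [linear pair at A on BS]
2. ∠AQB = 70°  [linear pair at Q on BX]
3. ∠ABQ = 44°  [△BQA]
4. ∠SBX = 44°  [Q on BX, A on BS]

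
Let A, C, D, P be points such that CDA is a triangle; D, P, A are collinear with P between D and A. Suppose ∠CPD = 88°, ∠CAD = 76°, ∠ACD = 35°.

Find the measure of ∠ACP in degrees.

1. ∠APC = 92°  [linear pair at P on DA]
2. ∠CAP = 76°  [P on ray AD]
3. ∠ACP = 12°  [△CPA]

∠ACP = 12°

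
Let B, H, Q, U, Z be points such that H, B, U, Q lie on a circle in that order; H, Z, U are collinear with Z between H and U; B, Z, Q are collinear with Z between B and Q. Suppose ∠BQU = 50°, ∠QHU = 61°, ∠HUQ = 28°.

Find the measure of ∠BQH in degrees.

1. ∠QZU = 102°  [△UZQ]
2. ∠HZQ = 78°  [linear pair at Z on HU]
3. ∠BQH = 41°  [△HZQ]

∠BQH = 41°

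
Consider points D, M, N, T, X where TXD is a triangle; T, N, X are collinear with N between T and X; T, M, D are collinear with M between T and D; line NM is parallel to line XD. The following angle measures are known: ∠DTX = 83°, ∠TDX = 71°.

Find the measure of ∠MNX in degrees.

1. ∠DXT = 26°  [△TXD]
2. ∠MNT = 26°  [NM∥XD, corresponding at N]
3. ∠MNX = 154°  [linear pair at N on TX]

∠MNX = 154°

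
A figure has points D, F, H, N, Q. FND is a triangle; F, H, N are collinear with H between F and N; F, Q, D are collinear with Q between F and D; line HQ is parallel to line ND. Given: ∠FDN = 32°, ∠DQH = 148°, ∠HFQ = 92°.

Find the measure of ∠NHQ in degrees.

1. ∠FQH = 32°  [HQ∥ND, corresponding at Q]
2. ∠FHQ = 56°  [△FHQ]
3. ∠NHQ = 124°  [linear pair at H on FN]

∠NHQ = 124°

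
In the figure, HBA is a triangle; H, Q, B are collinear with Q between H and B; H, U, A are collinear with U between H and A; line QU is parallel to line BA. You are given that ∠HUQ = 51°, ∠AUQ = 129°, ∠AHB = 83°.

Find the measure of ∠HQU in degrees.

1. ∠BAH = 51°  [QU∥BA, corresponding at U]
2. ∠ABH = 46°  [△HBA]
3. ∠HQU = 46°  [QU∥BA, corresponding at Q]

∠HQU = 46°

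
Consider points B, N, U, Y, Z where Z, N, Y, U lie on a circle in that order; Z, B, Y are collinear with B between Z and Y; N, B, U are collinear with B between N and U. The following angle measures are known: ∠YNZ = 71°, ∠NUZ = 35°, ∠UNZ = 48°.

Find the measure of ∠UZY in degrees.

∠UZY = 23°

1. ∠YUZ = 109°  [cyclic ZNYU, opposite ∠N+∠U]
2. ∠UYZ = 48°  [same arc ZU]
3. ∠UZY = 23°  [△ZYU]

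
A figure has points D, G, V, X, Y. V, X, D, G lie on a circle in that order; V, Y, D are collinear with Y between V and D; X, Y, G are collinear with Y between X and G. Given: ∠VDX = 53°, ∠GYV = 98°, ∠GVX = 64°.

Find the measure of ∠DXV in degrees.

∠DXV = 92°

1. ∠VGX = 53°  [same arc VX]
2. ∠DYX = 98°  [vertical angles at Y]
3. ∠GXV = 63°  [△VXG]
4. ∠VYX = 82°  [linear pair at Y on VD]
5. ∠DVX = 35°  [△VYX]
6. ∠DXV = 92°  [△VXD]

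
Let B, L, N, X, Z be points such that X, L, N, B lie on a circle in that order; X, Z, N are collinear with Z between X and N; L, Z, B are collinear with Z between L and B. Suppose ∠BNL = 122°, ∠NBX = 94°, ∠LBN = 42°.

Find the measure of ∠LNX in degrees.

1. ∠NLX = 86°  [cyclic XLNB, opposite ∠L+∠B]
2. ∠LXN = 42°  [same arc LN]
3. ∠LNX = 52°  [△XLN]

∠LNX = 52°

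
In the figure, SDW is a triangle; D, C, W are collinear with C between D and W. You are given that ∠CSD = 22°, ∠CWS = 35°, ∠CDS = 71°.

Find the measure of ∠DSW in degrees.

∠DSW = 74°

1. ∠DWS = 35°  [C on ray WD]
2. ∠SDW = 71°  [C on ray DW]
3. ∠DSW = 74°  [△SDW]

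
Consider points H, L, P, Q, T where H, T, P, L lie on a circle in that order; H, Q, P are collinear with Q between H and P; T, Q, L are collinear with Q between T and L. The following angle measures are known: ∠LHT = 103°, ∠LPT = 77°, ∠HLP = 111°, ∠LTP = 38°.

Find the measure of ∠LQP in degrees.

∠LQP = 84°

1. ∠PLT = 65°  [△TPL]
2. ∠LHP = 38°  [same arc PL]
3. ∠HPL = 31°  [△HPL]
4. ∠LQP = 84°  [△PQL]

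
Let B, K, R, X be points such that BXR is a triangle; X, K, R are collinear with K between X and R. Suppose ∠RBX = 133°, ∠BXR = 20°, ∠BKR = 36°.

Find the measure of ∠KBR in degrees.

1. ∠BRX = 27°  [△BXR]
2. ∠BRK = 27°  [K on ray RX]
3. ∠KBR = 117°  [△BKR]

∠KBR = 117°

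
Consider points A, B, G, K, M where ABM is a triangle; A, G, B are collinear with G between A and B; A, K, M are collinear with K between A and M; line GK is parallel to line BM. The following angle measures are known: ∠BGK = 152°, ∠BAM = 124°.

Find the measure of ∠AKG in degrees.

1. ∠AGK = 28°  [linear pair at G on AB]
2. ∠GAK = 124°  [G on AB, K on AM]
3. ∠AKG = 28°  [△AGK]

∠AKG = 28°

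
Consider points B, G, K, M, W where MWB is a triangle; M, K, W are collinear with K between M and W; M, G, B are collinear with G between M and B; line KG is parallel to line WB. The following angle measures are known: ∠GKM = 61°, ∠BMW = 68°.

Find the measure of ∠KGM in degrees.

∠KGM = 51°

1. ∠BWM = 61°  [KG∥WB, corresponding at K]
2. ∠MBW = 51°  [△MWB]
3. ∠KGM = 51°  [KG∥WB, corresponding at G]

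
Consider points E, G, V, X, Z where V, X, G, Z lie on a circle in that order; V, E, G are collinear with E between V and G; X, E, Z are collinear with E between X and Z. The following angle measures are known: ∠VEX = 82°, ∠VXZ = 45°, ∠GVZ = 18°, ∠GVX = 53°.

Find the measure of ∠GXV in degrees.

∠GXV = 63°

1. ∠VGZ = 45°  [same arc VZ]
2. ∠GZV = 117°  [△VGZ]
3. ∠GXV = 63°  [cyclic VXGZ, opposite ∠X+∠Z]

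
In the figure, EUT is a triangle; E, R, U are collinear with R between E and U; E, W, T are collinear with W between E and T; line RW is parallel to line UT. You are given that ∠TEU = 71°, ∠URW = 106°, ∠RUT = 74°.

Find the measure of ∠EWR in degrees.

∠EWR = 35°

1. ∠REW = 71°  [R on EU, W on ET]
2. ∠ERW = 74°  [linear pair at R on EU]
3. ∠EWR = 35°  [△ERW]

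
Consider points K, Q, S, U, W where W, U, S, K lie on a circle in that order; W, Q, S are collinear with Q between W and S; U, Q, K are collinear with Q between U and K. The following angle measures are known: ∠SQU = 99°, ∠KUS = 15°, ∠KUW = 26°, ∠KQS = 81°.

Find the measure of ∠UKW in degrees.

∠UKW = 66°

1. ∠KQW = 99°  [vertical angles at Q]
2. ∠KWS = 15°  [same arc SK]
3. ∠UKW = 66°  [△WQK]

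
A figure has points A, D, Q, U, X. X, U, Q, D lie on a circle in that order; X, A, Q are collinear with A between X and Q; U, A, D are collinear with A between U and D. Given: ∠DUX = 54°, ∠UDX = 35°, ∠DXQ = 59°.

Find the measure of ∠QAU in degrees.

1. ∠UQX = 35°  [same arc XU]
2. ∠DUQ = 59°  [same arc QD]
3. ∠QAU = 86°  [△UAQ]

∠QAU = 86°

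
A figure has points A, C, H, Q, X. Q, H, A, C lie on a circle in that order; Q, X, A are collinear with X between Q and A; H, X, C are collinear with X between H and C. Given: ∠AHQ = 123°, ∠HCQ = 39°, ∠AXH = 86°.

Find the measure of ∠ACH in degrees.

1. ∠HAQ = 39°  [same arc QH]
2. ∠AQH = 18°  [△QHA]
3. ∠ACH = 18°  [same arc HA]

∠ACH = 18°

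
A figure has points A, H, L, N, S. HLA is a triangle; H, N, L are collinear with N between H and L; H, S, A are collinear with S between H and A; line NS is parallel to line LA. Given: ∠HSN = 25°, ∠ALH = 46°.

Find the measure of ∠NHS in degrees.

∠NHS = 109°

1. ∠HAL = 25°  [NS∥LA, corresponding at S]
2. ∠AHL = 109°  [△HLA]
3. ∠NHS = 109°  [N on HL, S on HA]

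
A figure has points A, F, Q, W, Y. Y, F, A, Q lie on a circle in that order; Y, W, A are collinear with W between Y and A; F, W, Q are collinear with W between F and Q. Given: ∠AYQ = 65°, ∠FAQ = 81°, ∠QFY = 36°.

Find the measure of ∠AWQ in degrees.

∠AWQ = 110°

1. ∠AFQ = 65°  [same arc AQ]
2. ∠AQF = 34°  [△FAQ]
3. ∠QAY = 36°  [same arc YQ]
4. ∠AWQ = 110°  [△AWQ]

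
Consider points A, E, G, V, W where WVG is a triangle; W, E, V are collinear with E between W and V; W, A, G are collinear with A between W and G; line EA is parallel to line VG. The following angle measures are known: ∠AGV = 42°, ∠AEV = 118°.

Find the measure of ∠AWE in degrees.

∠AWE = 76°

1. ∠VGW = 42°  [A on ray GW]
2. ∠AEW = 62°  [linear pair at E on WV]
3. ∠EAW = 42°  [EA∥VG, corresponding at A]
4. ∠AWE = 76°  [△WEA]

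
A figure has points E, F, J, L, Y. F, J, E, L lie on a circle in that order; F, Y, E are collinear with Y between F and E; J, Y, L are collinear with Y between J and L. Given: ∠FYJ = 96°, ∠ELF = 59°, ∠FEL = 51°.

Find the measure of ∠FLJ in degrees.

1. ∠EYL = 96°  [vertical angles at Y]
2. ∠EFL = 70°  [△FEL]
3. ∠FYL = 84°  [linear pair at Y on FE]
4. ∠FLJ = 26°  [△FYL]

∠FLJ = 26°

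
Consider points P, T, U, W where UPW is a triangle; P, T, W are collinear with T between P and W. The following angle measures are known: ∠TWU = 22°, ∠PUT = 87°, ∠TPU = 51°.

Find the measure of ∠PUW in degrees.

∠PUW = 107°

1. ∠PWU = 22°  [T on ray WP]
2. ∠UPW = 51°  [T on ray PW]
3. ∠PUW = 107°  [△UPW]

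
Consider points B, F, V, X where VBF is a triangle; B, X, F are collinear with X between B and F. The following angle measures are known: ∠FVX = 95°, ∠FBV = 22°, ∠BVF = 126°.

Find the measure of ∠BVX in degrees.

1. ∠BFV = 32°  [△VBF]
2. ∠VBX = 22°  [X on ray BF]
3. ∠VFX = 32°  [X on ray FB]
4. ∠FXV = 53°  [△VXF]
5. ∠BXV = 127°  [linear pair at X on BF]
6. ∠BVX = 31°  [△VBX]

∠BVX = 31°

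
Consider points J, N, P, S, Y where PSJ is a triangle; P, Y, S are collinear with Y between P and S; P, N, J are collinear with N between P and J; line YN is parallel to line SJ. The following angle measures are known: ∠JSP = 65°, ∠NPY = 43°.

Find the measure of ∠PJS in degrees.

1. ∠NYP = 65°  [YN∥SJ, corresponding at Y]
2. ∠PNY = 72°  [△PYN]
3. ∠PJS = 72°  [YN∥SJ, corresponding at N]

∠PJS = 72°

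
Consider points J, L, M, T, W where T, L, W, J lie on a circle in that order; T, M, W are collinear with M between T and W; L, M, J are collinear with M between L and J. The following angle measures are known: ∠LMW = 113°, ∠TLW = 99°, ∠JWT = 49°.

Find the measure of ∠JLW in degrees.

1. ∠TJW = 81°  [cyclic TLWJ, opposite ∠L+∠J]
2. ∠JTW = 50°  [△TWJ]
3. ∠JLW = 50°  [same arc WJ]

∠JLW = 50°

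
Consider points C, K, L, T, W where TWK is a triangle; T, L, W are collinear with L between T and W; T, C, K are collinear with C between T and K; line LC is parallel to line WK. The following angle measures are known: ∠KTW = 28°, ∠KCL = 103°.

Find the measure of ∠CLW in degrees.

1. ∠CTL = 28°  [L on TW, C on TK]
2. ∠LCT = 77°  [linear pair at C on TK]
3. ∠CLT = 75°  [△TLC]
4. ∠CLW = 105°  [linear pair at L on TW]

∠CLW = 105°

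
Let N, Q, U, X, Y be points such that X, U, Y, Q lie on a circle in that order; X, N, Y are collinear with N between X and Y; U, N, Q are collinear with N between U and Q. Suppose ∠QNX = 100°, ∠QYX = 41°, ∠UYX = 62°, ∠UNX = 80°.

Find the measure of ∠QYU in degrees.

1. ∠UNY = 100°  [vertical angles at N]
2. ∠QNY = 80°  [linear pair at N on XY]
3. ∠UQY = 59°  [△YNQ]
4. ∠QUY = 18°  [△UNY]
5. ∠QYU = 103°  [△UYQ]

∠QYU = 103°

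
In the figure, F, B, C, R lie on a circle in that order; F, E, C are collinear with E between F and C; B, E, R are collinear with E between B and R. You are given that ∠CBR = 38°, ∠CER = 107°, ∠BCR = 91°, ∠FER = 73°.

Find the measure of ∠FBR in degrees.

∠FBR = 22°

1. ∠BRC = 51°  [△BCR]
2. ∠BEF = 107°  [vertical angles at E]
3. ∠BFC = 51°  [same arc BC]
4. ∠FBR = 22°  [△FEB]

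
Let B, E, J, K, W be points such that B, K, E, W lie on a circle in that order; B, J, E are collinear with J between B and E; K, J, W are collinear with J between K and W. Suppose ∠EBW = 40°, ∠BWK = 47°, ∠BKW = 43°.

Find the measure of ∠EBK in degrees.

∠EBK = 50°

1. ∠BJW = 93°  [△BJW]
2. ∠BEW = 43°  [same arc BW]
3. ∠EJW = 87°  [linear pair at J on BE]
4. ∠EWK = 50°  [△EJW]
5. ∠EBK = 50°  [same arc KE]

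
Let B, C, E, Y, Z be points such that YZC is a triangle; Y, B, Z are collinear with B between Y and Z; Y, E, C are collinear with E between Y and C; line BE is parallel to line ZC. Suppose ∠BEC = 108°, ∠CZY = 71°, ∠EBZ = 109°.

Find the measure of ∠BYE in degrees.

1. ∠BEY = 72°  [linear pair at E on YC]
2. ∠EBY = 71°  [BE∥ZC, corresponding at B]
3. ∠BYE = 37°  [△YBE]

∠BYE = 37°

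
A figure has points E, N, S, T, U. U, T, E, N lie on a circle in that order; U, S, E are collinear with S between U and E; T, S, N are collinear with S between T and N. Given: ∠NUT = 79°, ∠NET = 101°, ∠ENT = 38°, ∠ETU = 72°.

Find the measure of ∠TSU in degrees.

∠TSU = 111°

1. ∠ETN = 41°  [△TEN]
2. ∠EUT = 38°  [same arc TE]
3. ∠TEU = 70°  [△UTE]
4. ∠EST = 69°  [△TSE]
5. ∠TSU = 111°  [linear pair at S on UE]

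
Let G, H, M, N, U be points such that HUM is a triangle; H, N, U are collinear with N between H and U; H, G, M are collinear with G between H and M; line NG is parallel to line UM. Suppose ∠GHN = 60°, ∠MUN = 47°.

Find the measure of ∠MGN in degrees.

∠MGN = 107°

1. ∠MHU = 60°  [N on HU, G on HM]
2. ∠HUM = 47°  [N on ray UH]
3. ∠HMU = 73°  [△HUM]
4. ∠HGN = 73°  [NG∥UM, corresponding at G]
5. ∠MGN = 107°  [linear pair at G on HM]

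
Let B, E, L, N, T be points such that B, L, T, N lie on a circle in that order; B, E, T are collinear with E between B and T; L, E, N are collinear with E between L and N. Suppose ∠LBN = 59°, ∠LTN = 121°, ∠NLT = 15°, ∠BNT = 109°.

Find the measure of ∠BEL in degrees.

∠BEL = 80°

1. ∠LNT = 44°  [△LTN]
2. ∠NBT = 15°  [same arc TN]
3. ∠BTN = 56°  [△BTN]
4. ∠LBT = 44°  [same arc LT]
5. ∠BLN = 56°  [same arc BN]
6. ∠BEL = 80°  [△BEL]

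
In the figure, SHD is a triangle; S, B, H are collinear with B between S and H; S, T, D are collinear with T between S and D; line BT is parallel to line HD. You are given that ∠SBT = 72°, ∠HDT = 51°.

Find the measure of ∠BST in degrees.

1. ∠DHS = 72°  [BT∥HD, corresponding at B]
2. ∠HDS = 51°  [T on ray DS]
3. ∠DSH = 57°  [△SHD]
4. ∠BST = 57°  [B on SH, T on SD]

∠BST = 57°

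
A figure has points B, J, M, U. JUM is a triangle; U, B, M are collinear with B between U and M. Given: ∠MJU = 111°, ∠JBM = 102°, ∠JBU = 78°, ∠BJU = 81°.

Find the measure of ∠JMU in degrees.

1. ∠BUJ = 21°  [△JUB]
2. ∠JUM = 21°  [B on ray UM]
3. ∠JMU = 48°  [△JUM]

∠JMU = 48°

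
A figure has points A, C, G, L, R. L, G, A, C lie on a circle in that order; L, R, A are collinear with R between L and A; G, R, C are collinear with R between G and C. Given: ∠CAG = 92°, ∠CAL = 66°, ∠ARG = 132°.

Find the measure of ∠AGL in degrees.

1. ∠CLG = 88°  [cyclic LGAC, opposite ∠L+∠A]
2. ∠CGL = 66°  [same arc LC]
3. ∠GRL = 48°  [linear pair at R on LA]
4. ∠GCL = 26°  [△LGC]
5. ∠ALG = 66°  [△LRG]
6. ∠GAL = 26°  [same arc LG]
7. ∠AGL = 88°  [△LGA]

∠AGL = 88°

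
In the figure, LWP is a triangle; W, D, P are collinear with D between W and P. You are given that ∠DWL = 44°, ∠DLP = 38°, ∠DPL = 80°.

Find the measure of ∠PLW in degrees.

1. ∠LWP = 44°  [D on ray WP]
2. ∠LPW = 80°  [D on ray PW]
3. ∠PLW = 56°  [△LWP]

∠PLW = 56°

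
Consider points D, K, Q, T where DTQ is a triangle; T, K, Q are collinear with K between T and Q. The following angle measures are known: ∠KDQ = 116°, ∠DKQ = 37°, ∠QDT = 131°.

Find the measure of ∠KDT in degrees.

∠KDT = 15°

1. ∠DQK = 27°  [△DKQ]
2. ∠DKT = 143°  [linear pair at K on TQ]
3. ∠DQT = 27°  [K on ray QT]
4. ∠DTQ = 22°  [△DTQ]
5. ∠DTK = 22°  [K on ray TQ]
6. ∠KDT = 15°  [△DTK]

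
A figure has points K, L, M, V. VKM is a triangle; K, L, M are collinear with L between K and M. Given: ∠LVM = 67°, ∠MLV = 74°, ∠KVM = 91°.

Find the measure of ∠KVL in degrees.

1. ∠LMV = 39°  [△VLM]
2. ∠KLV = 106°  [linear pair at L on KM]
3. ∠KMV = 39°  [L on ray MK]
4. ∠MKV = 50°  [△VKM]
5. ∠LKV = 50°  [L on ray KM]
6. ∠KVL = 24°  [△VKL]

∠KVL = 24°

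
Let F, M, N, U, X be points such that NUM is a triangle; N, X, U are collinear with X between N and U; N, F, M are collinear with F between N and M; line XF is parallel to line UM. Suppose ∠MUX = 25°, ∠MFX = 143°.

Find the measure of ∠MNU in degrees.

∠MNU = 118°

1. ∠MUN = 25°  [X on ray UN]
2. ∠NFX = 37°  [linear pair at F on NM]
3. ∠FXN = 25°  [XF∥UM, corresponding at X]
4. ∠FNX = 118°  [△NXF]
5. ∠MNU = 118°  [X on NU, F on NM]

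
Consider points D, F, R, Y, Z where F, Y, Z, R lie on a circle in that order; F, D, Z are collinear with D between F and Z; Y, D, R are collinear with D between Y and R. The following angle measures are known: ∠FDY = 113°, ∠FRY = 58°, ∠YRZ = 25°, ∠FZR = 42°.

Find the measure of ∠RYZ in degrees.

∠RYZ = 55°

1. ∠YDZ = 67°  [linear pair at D on FZ]
2. ∠FZY = 58°  [same arc FY]
3. ∠RYZ = 55°  [△YDZ]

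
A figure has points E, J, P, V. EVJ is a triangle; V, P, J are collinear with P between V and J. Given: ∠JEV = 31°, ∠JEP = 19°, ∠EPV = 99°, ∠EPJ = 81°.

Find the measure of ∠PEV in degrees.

∠PEV = 12°

1. ∠EJP = 80°  [△EPJ]
2. ∠EJV = 80°  [P on ray JV]
3. ∠EVJ = 69°  [△EVJ]
4. ∠EVP = 69°  [P on ray VJ]
5. ∠PEV = 12°  [△EVP]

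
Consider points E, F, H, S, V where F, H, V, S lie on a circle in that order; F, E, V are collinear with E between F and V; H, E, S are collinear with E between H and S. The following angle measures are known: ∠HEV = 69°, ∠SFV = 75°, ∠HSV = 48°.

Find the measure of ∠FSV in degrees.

1. ∠SHV = 75°  [same arc VS]
2. ∠HFV = 48°  [same arc HV]
3. ∠FVH = 36°  [△HEV]
4. ∠FHV = 96°  [△FHV]
5. ∠FSV = 84°  [cyclic FHVS, opposite ∠H+∠S]

∠FSV = 84°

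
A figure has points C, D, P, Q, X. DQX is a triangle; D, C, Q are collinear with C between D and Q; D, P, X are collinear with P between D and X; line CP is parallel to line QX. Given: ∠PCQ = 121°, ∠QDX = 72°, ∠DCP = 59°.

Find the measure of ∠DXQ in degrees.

1. ∠CDP = 72°  [C on DQ, P on DX]
2. ∠CPD = 49°  [△DCP]
3. ∠DXQ = 49°  [CP∥QX, corresponding at P]

∠DXQ = 49°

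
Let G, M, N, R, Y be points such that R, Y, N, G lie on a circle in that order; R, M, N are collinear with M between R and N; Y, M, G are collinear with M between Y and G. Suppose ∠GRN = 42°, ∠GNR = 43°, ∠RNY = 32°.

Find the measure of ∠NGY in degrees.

∠NGY = 63°

1. ∠NGR = 95°  [△RNG]
2. ∠NYR = 85°  [cyclic RYNG, opposite ∠Y+∠G]
3. ∠NRY = 63°  [△RYN]
4. ∠NGY = 63°  [same arc YN]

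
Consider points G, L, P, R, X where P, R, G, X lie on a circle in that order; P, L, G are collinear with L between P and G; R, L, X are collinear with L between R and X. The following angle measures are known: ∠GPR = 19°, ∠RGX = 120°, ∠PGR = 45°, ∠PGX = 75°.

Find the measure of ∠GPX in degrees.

1. ∠GXR = 19°  [same arc RG]
2. ∠GRX = 41°  [△RGX]
3. ∠GPX = 41°  [same arc GX]

∠GPX = 41°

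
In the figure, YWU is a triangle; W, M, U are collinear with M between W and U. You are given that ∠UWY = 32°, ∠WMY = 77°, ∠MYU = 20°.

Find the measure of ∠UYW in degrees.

1. ∠UMY = 103°  [linear pair at M on WU]
2. ∠MUY = 57°  [△YMU]
3. ∠WUY = 57°  [M on ray UW]
4. ∠UYW = 91°  [△YWU]

∠UYW = 91°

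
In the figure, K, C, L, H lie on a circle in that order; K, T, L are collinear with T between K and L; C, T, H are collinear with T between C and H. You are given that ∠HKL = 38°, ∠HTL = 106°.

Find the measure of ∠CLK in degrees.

∠CLK = 68°

1. ∠HCL = 38°  [same arc LH]
2. ∠CTK = 106°  [vertical angles at T]
3. ∠CTL = 74°  [linear pair at T on KL]
4. ∠CLK = 68°  [△CTL]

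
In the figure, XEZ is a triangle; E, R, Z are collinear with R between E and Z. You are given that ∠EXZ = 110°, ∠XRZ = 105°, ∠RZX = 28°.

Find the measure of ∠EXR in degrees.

1. ∠ERX = 75°  [linear pair at R on EZ]
2. ∠EZX = 28°  [R on ray ZE]
3. ∠XEZ = 42°  [△XEZ]
4. ∠REX = 42°  [R on ray EZ]
5. ∠EXR = 63°  [△XER]

∠EXR = 63°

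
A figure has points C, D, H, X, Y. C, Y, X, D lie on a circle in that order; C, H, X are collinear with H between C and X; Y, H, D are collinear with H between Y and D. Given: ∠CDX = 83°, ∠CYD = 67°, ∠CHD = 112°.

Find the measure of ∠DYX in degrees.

∠DYX = 30°

1. ∠CXD = 67°  [same arc CD]
2. ∠DCX = 30°  [△CXD]
3. ∠DYX = 30°  [same arc XD]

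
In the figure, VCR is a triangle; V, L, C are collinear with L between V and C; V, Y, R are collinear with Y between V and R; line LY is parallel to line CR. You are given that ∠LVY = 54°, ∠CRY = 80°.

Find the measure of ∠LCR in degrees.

∠LCR = 46°

1. ∠CVR = 54°  [L on VC, Y on VR]
2. ∠CRV = 80°  [Y on ray RV]
3. ∠RCV = 46°  [△VCR]
4. ∠LCR = 46°  [L on ray CV]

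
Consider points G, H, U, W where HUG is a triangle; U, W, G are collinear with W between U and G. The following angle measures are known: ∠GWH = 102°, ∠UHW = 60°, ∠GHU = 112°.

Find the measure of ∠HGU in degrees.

1. ∠HWU = 78°  [linear pair at W on UG]
2. ∠HUW = 42°  [△HUW]
3. ∠GUH = 42°  [W on ray UG]
4. ∠HGU = 26°  [△HUG]

∠HGU = 26°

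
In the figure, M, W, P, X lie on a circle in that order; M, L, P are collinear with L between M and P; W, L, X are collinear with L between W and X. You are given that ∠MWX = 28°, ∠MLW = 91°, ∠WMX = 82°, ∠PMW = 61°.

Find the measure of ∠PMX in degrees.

∠PMX = 21°

1. ∠MXW = 70°  [△MWX]
2. ∠PLX = 91°  [vertical angles at L]
3. ∠MLX = 89°  [linear pair at L on MP]
4. ∠PMX = 21°  [△MLX]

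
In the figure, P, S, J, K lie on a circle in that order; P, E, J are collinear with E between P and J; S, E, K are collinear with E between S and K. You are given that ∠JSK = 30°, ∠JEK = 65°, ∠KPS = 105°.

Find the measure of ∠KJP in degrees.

1. ∠KJS = 75°  [cyclic PSJK, opposite ∠P+∠J]
2. ∠JKS = 75°  [△SJK]
3. ∠KJP = 40°  [△JEK]

∠KJP = 40°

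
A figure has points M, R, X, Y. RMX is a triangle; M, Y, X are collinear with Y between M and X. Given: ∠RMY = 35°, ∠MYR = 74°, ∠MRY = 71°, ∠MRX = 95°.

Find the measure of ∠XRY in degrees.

1. ∠RMX = 35°  [Y on ray MX]
2. ∠RYX = 106°  [linear pair at Y on MX]
3. ∠MXR = 50°  [△RMX]
4. ∠RXY = 50°  [Y on ray XM]
5. ∠XRY = 24°  [△RYX]

∠XRY = 24°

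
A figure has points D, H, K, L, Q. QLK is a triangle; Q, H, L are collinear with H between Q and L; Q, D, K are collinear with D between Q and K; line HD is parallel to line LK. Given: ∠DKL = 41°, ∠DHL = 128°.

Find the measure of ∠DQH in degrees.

∠DQH = 87°

1. ∠LKQ = 41°  [D on ray KQ]
2. ∠DHQ = 52°  [linear pair at H on QL]
3. ∠HDQ = 41°  [HD∥LK, corresponding at D]
4. ∠DQH = 87°  [△QHD]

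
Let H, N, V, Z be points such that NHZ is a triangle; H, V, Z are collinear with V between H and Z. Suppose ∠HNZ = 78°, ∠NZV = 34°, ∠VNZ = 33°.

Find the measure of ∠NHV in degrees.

∠NHV = 68°

1. ∠HZN = 34°  [V on ray ZH]
2. ∠NHZ = 68°  [△NHZ]
3. ∠NHV = 68°  [V on ray HZ]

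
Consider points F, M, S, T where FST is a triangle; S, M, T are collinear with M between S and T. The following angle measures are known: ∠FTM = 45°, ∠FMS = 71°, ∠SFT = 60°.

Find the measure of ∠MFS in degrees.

∠MFS = 34°

1. ∠FTS = 45°  [M on ray TS]
2. ∠FST = 75°  [△FST]
3. ∠FSM = 75°  [M on ray ST]
4. ∠MFS = 34°  [△FSM]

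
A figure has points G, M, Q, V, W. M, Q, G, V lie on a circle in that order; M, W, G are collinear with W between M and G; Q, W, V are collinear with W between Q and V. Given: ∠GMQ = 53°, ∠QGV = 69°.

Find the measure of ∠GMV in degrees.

1. ∠GVQ = 53°  [same arc QG]
2. ∠GQV = 58°  [△QGV]
3. ∠GMV = 58°  [same arc GV]

∠GMV = 58°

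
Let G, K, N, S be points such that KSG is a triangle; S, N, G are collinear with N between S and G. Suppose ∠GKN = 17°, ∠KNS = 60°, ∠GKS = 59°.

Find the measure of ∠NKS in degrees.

1. ∠GNK = 120°  [linear pair at N on SG]
2. ∠KGN = 43°  [△KNG]
3. ∠KGS = 43°  [N on ray GS]
4. ∠GSK = 78°  [△KSG]
5. ∠KSN = 78°  [N on ray SG]
6. ∠NKS = 42°  [△KSN]

∠NKS = 42°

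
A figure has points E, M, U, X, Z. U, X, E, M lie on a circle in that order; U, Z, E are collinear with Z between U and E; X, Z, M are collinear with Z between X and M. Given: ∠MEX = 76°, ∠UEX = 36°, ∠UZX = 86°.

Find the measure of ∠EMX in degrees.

∠EMX = 54°

1. ∠EZX = 94°  [linear pair at Z on UE]
2. ∠EXM = 50°  [△XZE]
3. ∠EMX = 54°  [△XEM]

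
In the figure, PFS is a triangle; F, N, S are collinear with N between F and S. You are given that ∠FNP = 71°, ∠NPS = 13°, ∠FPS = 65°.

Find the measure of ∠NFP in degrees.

∠NFP = 57°

1. ∠PNS = 109°  [linear pair at N on FS]
2. ∠NSP = 58°  [△PNS]
3. ∠FSP = 58°  [N on ray SF]
4. ∠PFS = 57°  [△PFS]
5. ∠NFP = 57°  [N on ray FS]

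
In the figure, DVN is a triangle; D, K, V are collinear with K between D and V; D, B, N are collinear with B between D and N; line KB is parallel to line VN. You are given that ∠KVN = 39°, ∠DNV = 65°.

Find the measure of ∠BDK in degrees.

1. ∠DVN = 39°  [K on ray VD]
2. ∠NDV = 76°  [△DVN]
3. ∠BDK = 76°  [K on DV, B on DN]

∠BDK = 76°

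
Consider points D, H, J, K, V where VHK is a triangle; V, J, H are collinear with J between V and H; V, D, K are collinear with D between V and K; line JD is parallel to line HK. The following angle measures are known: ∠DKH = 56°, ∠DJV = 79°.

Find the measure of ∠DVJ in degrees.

1. ∠HKV = 56°  [D on ray KV]
2. ∠KHV = 79°  [JD∥HK, corresponding at J]
3. ∠HVK = 45°  [△VHK]
4. ∠DVJ = 45°  [J on VH, D on VK]

∠DVJ = 45°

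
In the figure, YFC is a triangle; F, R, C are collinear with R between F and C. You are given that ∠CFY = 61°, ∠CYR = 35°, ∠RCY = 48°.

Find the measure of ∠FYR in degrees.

∠FYR = 36°

1. ∠RFY = 61°  [R on ray FC]
2. ∠CRY = 97°  [△YRC]
3. ∠FRY = 83°  [linear pair at R on FC]
4. ∠FYR = 36°  [△YFR]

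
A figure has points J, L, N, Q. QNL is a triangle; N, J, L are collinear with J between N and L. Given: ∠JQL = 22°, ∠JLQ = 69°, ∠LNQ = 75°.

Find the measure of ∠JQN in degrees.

1. ∠LJQ = 89°  [△QJL]
2. ∠JNQ = 75°  [J on ray NL]
3. ∠NJQ = 91°  [linear pair at J on NL]
4. ∠JQN = 14°  [△QNJ]

∠JQN = 14°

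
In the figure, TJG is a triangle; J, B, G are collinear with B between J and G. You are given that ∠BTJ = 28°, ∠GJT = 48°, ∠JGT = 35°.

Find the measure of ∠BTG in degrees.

1. ∠BJT = 48°  [B on ray JG]
2. ∠BGT = 35°  [B on ray GJ]
3. ∠JBT = 104°  [△TJB]
4. ∠GBT = 76°  [linear pair at B on JG]
5. ∠BTG = 69°  [△TBG]

∠BTG = 69°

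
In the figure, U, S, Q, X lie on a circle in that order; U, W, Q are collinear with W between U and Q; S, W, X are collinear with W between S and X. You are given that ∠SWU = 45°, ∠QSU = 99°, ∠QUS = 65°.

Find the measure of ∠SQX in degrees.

∠SQX = 86°

1. ∠QWS = 135°  [linear pair at W on UQ]
2. ∠SQU = 16°  [△USQ]
3. ∠QXS = 65°  [same arc SQ]
4. ∠QSX = 29°  [△SWQ]
5. ∠SQX = 86°  [△SQX]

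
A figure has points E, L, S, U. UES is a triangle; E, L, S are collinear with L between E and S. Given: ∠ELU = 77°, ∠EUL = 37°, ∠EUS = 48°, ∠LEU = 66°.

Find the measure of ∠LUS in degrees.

1. ∠SLU = 103°  [linear pair at L on ES]
2. ∠SEU = 66°  [L on ray ES]
3. ∠ESU = 66°  [△UES]
4. ∠LSU = 66°  [L on ray SE]
5. ∠LUS = 11°  [△ULS]

∠LUS = 11°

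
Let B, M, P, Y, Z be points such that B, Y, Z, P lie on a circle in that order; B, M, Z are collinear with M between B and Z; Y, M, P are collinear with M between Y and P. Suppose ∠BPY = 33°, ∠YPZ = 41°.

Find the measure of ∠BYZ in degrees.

∠BYZ = 106°

1. ∠BZY = 33°  [same arc BY]
2. ∠YBZ = 41°  [same arc YZ]
3. ∠BYZ = 106°  [△BYZ]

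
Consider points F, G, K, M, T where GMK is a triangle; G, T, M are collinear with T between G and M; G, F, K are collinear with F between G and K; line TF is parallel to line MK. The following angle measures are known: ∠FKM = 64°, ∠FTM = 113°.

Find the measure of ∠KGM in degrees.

∠KGM = 49°

1. ∠GKM = 64°  [F on ray KG]
2. ∠FTG = 67°  [linear pair at T on GM]
3. ∠GFT = 64°  [TF∥MK, corresponding at F]
4. ∠FGT = 49°  [△GTF]
5. ∠KGM = 49°  [T on GM, F on GK]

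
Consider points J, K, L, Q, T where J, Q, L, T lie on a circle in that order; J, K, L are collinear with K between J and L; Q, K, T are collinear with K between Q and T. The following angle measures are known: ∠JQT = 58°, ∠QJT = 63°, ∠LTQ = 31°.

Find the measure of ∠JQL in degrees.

1. ∠JTQ = 59°  [△JQT]
2. ∠LJQ = 31°  [same arc QL]
3. ∠JLQ = 59°  [same arc JQ]
4. ∠JQL = 90°  [△JQL]

∠JQL = 90°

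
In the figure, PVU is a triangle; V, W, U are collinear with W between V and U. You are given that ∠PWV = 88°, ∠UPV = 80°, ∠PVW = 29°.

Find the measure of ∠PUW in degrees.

∠PUW = 71°

1. ∠PVU = 29°  [W on ray VU]
2. ∠PUV = 71°  [△PVU]
3. ∠PUW = 71°  [W on ray UV]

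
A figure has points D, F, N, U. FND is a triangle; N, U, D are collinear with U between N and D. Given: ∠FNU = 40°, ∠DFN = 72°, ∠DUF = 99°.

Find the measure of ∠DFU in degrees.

∠DFU = 13°

1. ∠DNF = 40°  [U on ray ND]
2. ∠FDN = 68°  [△FND]
3. ∠FDU = 68°  [U on ray DN]
4. ∠DFU = 13°  [△FUD]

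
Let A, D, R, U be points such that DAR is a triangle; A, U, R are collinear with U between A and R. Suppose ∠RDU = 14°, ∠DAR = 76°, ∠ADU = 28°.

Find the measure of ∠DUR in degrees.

∠DUR = 104°

1. ∠DAU = 76°  [U on ray AR]
2. ∠AUD = 76°  [△DAU]
3. ∠DUR = 104°  [linear pair at U on AR]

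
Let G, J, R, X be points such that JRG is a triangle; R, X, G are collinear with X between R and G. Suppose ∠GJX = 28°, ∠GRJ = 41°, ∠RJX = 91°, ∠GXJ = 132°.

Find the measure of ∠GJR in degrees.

1. ∠JGX = 20°  [△JXG]
2. ∠JGR = 20°  [X on ray GR]
3. ∠GJR = 119°  [△JRG]

∠GJR = 119°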